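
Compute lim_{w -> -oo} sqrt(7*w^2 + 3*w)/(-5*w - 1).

√(7)/5

For large |w|, √(7*w^2 + 3*w) ≈ √7·|w| and the denominator ≈ -5w.
Since w → −∞, |w| = −w, giving −√7/(-5) = √(7)/5.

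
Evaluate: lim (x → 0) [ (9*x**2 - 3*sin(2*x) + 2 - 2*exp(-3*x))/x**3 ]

Substitution gives 0/0; apply L'Hôpital's rule 3 times.
After differentiating numerator and denominator 3 times the quotient is (24*cos(2*x) + 54*e^(-3*x))/(6); at x = 0 this is 13.

13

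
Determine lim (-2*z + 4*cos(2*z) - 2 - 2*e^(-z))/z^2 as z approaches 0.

-9

Substitution gives 0/0; apply L'Hôpital's rule 2 times.
After differentiating numerator and denominator 2 times the quotient is (-16*cos(2*z) - 2*e^(-z))/(2); at z = 0 this is -9.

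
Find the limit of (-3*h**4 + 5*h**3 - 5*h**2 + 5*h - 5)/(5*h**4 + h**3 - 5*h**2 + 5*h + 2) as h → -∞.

-3/5

Numerator and denominator both have degree 4.
Dividing every term by h^4, all lower-order terms vanish and the limit is the ratio of leading coefficients, -3/(5) = -3/5.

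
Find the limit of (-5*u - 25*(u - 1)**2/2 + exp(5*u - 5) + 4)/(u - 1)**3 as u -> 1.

Direct substitution gives 0/0.
Apply L'Hôpital: lim (-25*u + 5*e^(5*u - 5) + 20)/(3*(u - 1)^2), still 0/0.
Apply L'Hôpital: lim (25*e^(5*u - 5) - 25)/(6*u - 6), still 0/0.
After 3 applications of L'Hôpital's rule the quotient is (125*e^(5*u - 5))/(6); substituting u = 1 gives 125/6.

125/6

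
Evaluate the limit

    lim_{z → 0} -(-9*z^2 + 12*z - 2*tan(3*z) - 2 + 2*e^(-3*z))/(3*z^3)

9

Substitution gives 0/0 (the numerator vanishes to order 3).
Expand each term to order z^3: the coefficient of z^3 in 2·e^(-3z) is -9 and in -2·tan(3z) is -18.
Lower-order terms cancel with the polynomial part, so the numerator is (-27)·z^3 + o(z^3), and the limit is (-27)/(-3) = 9.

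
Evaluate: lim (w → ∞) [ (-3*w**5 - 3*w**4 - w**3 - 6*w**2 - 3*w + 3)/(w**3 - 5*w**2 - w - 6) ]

-∞

The numerator has higher degree (5 > 3); the quotient behaves like (-3/(1))·w^2 for large |w|.
As w → +∞ this diverges to -∞.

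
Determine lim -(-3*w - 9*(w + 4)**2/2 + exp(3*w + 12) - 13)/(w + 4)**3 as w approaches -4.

Direct substitution gives 0/0.
Apply L'Hôpital: lim (-9*w + 3*e^(3*w + 12) - 39)/(-3*(w + 4)^2), still 0/0.
Apply L'Hôpital: lim (9*e^(3*w + 12) - 9)/(-6*w - 24), still 0/0.
After 3 applications of L'Hôpital's rule the quotient is (27*e^(3*w + 12))/(-6); substituting w = -4 gives -9/2.

-9/2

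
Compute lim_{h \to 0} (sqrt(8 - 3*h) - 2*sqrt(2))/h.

-3*√(2)/8

Substitution gives 0/0. Multiply numerator and denominator by the conjugate √(8 - 3h) + √8.
The numerator becomes (8 - 3h) − 8 = -3h, so the expression simplifies to -3/(√(8 - 3h) + √8).
Letting h → 0 gives -3/(2√8) = -3*√(2)/8.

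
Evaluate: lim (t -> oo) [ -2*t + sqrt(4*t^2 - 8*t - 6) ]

This has the form ∞ − ∞. Multiply and divide by the conjugate √(4*t^2 - 8*t - 6) + 2t.
That gives (-8t - 6) / (√(4*t^2 - 8*t - 6) + 2t).
Divide numerator and denominator by t: the limit is -8/(2·2) = -2.

-2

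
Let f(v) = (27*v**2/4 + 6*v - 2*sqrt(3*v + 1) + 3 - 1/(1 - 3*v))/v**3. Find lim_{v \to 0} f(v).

Substitution gives 0/0; apply L'Hôpital's rule 3 times.
After differentiating numerator and denominator 3 times the quotient is (-81/(4*(3*v + 1)^(5/2)) - 162/(3*v - 1)^4)/(6); at v = 0 this is -243/8.

-243/8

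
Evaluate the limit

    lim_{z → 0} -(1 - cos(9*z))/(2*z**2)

Substitution gives 0/0.
Use (1 − cos u)/u² → 1/2 with u = 9z: the limit is 9²/(2·(-2)) = -81/4.

-81/4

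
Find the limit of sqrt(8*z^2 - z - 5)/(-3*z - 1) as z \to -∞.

For large |z|, √(8*z^2 - z - 5) ≈ √8·|z| and the denominator ≈ -3z.
Since z → −∞, |z| = −z, giving −√8/(-3) = 2*√(2)/3.

2*√(2)/3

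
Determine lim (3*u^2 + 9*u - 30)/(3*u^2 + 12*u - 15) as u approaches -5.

7/6

Since u = -5 makes numerator and denominator zero, (u + 5) divides both.
Cancelling it gives (3*u - 6)/(3*u - 3); now plug in u = -5 to get 7/6.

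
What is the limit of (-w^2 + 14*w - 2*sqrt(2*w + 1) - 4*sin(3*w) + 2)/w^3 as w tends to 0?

17

Substitution gives 0/0 (the numerator vanishes to order 3).
Expand each term to order w^3: the coefficient of w^3 in -4·sin(3w) is 18 and in -2·√(1 + 2w) is -1.
Lower-order terms cancel with the polynomial part, so the numerator is (17)·w^3 + o(w^3), and the limit is (17)/(1) = 17.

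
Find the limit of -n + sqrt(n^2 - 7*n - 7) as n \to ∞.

This has the form ∞ − ∞. Multiply and divide by the conjugate √(n^2 - 7*n - 7) + n.
That gives (-7n - 7) / (√(n^2 - 7*n - 7) + n).
Divide numerator and denominator by n: the limit is -7/(2·1) = -7/2.

-7/2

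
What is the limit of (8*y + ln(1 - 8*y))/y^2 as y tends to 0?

-32

Direct substitution gives 0/0.
Apply L'Hôpital: lim (8 - 8/(1 - 8*y))/(2*y), still 0/0.
After 2 applications of L'Hôpital's rule the quotient is (-64/(1 - 8*y)^2)/(2); substituting y = 0 gives -32.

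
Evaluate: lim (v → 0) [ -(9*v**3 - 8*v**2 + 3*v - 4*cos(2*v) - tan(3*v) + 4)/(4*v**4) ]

Substitution gives 0/0; apply L'Hôpital's rule 4 times.
After differentiating numerator and denominator 4 times the quotient is (-64*cos(2*v) - 1944*tan(3*v)^5 - 3240*tan(3*v)^3 - 1296*tan(3*v))/(-96); at v = 0 this is 2/3.

2/3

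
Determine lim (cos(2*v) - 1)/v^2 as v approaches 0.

Direct substitution gives 0/0.
Apply L'Hôpital: lim (-2*sin(2*v))/(2*v), still 0/0.
After 2 applications of L'Hôpital's rule the quotient is (-4*cos(2*v))/(2); substituting v = 0 gives -2.

-2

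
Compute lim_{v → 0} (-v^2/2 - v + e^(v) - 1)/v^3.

1/6

Direct substitution gives 0/0.
Apply L'Hôpital: lim (-v + e^(v) - 1)/(3*v^2), still 0/0.
Apply L'Hôpital: lim (e^(v) - 1)/(6*v), still 0/0.
After 3 applications of L'Hôpital's rule the quotient is (e^(v))/(6); substituting v = 0 gives 1/6.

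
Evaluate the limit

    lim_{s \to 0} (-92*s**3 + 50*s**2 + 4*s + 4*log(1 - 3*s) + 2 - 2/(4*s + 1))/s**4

-593

Substitution gives 0/0; apply L'Hôpital's rule 4 times.
After differentiating numerator and denominator 4 times the quotient is (-12288/(4*s + 1)^5 - 1944/(3*s - 1)^4)/(24); at s = 0 this is -593.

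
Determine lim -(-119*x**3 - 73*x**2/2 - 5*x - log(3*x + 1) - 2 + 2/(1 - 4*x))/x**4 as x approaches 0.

Substitution gives 0/0 (the numerator vanishes to order 4).
Expand each term to order x^4: the coefficient of x^4 in 2·1/(1 - 4x) is 512 and in −ln(1 + 3x) is 81/4.
Lower-order terms cancel with the polynomial part, so the numerator is (2129/4)·x^4 + o(x^4), and the limit is (2129/4)/(-1) = -2129/4.

-2129/4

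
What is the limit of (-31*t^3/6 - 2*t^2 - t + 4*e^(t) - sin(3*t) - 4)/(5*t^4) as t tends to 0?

Substitution gives 0/0 (the numerator vanishes to order 4).
Expand each term to order t^4: the coefficient of t^4 in 4·e^(t) is 1/6 and in −sin(3t) is 0.
Lower-order terms cancel with the polynomial part, so the numerator is (1/6)·t^4 + o(t^4), and the limit is (1/6)/(5) = 1/30.

1/30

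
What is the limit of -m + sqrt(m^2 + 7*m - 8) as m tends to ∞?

7/2

An ∞ − ∞ form. Rationalising with the conjugate, the difference becomes (7m - 8) / (√(m^2 + 7*m - 8) + m).
For large m the denominator behaves like 2·m, so the quotient tends to 7/2 = 7/2.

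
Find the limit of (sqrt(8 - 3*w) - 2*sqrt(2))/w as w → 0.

-3*√(2)/8

Substitution gives 0/0. Multiply numerator and denominator by the conjugate √(8 - 3w) + √8.
The numerator becomes (8 - 3w) − 8 = -3w, so the expression simplifies to -3/(√(8 - 3w) + √8).
Letting w → 0 gives -3/(2√8) = -3*√(2)/8.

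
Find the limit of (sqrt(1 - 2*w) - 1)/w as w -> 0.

-1

A 0/0 form; rationalise with √(1 - 2w) + √1. This collapses the numerator to -2w, leaving -2/(√(1 - 2w) + √1) → -2/(2√1) = -1.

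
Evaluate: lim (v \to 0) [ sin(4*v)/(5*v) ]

Substitution gives 0/0.
Write it as (4/5)·sin(4v)/(4v); since sin(u)/u → 1, the limit is 4/5.

4/5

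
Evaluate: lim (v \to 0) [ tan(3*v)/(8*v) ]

3/8

Substitution gives 0/0.
Since tan(u)/u → 1 as u → 0, tan(3v)/(3v) → 1 and the limit is 3/8.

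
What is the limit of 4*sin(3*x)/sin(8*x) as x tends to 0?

Substitution gives 0/0.
Divide numerator and denominator by x: sin(3x)/x → 3 and sin(8x)/x → 8, so the limit is 4·3/8 = 3/2.

3/2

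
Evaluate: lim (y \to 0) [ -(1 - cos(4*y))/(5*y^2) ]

Substitution gives 0/0.
Use (1 − cos u)/u² → 1/2 with u = 4y: the limit is 4²/(2·(-5)) = -8/5.

-8/5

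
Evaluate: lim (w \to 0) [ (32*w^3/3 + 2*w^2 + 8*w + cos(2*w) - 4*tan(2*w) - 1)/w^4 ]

2/3

Substitution gives 0/0; apply L'Hôpital's rule 4 times.
After differentiating numerator and denominator 4 times the quotient is (16*cos(2*w) - 1536*tan(2*w)^5 - 2560*tan(2*w)^3 - 1024*tan(2*w))/(24); at w = 0 this is 2/3.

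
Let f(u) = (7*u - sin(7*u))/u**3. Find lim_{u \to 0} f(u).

Direct substitution gives 0/0.
Apply L'Hôpital: lim (7 - 7*cos(7*u))/(3*u^2), still 0/0.
Apply L'Hôpital: lim (49*sin(7*u))/(6*u), still 0/0.
After 3 applications of L'Hôpital's rule the quotient is (343*cos(7*u))/(6); substituting u = 0 gives 343/6.

343/6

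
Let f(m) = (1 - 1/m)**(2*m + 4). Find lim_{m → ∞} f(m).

Let L be the limit and take ln: ln L = lim (2m + 4)·ln(1 - 1/m) = lim (2m + 4)·(-1/m + O(1/m²)) = -2.
Hence L = e^(-2).

e^(-2)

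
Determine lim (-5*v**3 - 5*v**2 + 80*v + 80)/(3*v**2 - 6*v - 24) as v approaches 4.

-100/9

Direct substitution gives 0/0, so factor. Both numerator and denominator have (v - 4) as a factor.
After cancelling, the expression reduces to (-5*v^2 - 25*v - 20)/(3*v + 6).
Substituting v = 4 gives -100/9.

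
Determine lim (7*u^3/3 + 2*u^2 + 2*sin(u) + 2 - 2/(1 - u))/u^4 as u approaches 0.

Substitution gives 0/0 (the numerator vanishes to order 4).
Expand each term to order u^4: the coefficient of u^4 in 2·sin(u) is 0 and in -2·1/(1 - u) is -2.
Lower-order terms cancel with the polynomial part, so the numerator is (-2)·u^4 + o(u^4), and the limit is (-2)/(1) = -2.

-2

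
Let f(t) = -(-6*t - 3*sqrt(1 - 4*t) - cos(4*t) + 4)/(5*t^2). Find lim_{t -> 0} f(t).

-14/5

Substitution gives 0/0 (the numerator vanishes to order 2).
Expand each term to order t^2: the coefficient of t^2 in -3·√(1 - 4t) is 6 and in −cos(4t) is 8.
Lower-order terms cancel with the polynomial part, so the numerator is (14)·t^2 + o(t^2), and the limit is (14)/(-5) = -14/5.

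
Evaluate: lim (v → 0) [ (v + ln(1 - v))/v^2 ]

Direct substitution gives 0/0.
Apply L'Hôpital: lim (1 - 1/(1 - v))/(2*v), still 0/0.
After 2 applications of L'Hôpital's rule the quotient is (-1/(1 - v)^2)/(2); substituting v = 0 gives -1/2.

-1/2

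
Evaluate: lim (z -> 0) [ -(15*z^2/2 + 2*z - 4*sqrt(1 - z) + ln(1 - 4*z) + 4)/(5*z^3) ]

253/60

Substitution gives 0/0; apply L'Hôpital's rule 3 times.
After differentiating numerator and denominator 3 times the quotient is (128/(4*z - 1)^3 + 3/(2*(1 - z)^(5/2)))/(-30); at z = 0 this is 253/60.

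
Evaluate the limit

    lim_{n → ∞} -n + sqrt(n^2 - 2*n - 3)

-1

This has the form ∞ − ∞. Multiply and divide by the conjugate √(n^2 - 2*n - 3) + n.
That gives (-2n - 3) / (√(n^2 - 2*n - 3) + n).
Divide numerator and denominator by n: the limit is -2/(2·1) = -1.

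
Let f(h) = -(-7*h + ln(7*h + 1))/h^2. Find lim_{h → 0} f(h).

Direct substitution gives 0/0.
Apply L'Hôpital: lim (-7 + 7/(7*h + 1))/(-2*h), still 0/0.
After 2 applications of L'Hôpital's rule the quotient is (-49/(7*h + 1)^2)/(-2); substituting h = 0 gives 49/2.

49/2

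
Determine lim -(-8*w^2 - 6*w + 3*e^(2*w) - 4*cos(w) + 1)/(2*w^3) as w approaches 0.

Substitution gives 0/0; apply L'Hôpital's rule 3 times.
After differentiating numerator and denominator 3 times the quotient is (24*e^(2*w) - 4*sin(w))/(-12); at w = 0 this is -2.

-2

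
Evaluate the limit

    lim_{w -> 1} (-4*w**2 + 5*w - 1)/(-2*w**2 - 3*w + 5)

3/7

At w = 1 both the top and bottom vanish — a removable singularity. Factoring out (w - 1) from each leaves (1 - 4*w)/(-2*w - 5), which at w = 1 equals 3/7.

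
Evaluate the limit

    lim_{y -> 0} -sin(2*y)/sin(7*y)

-2/7

Substitution gives 0/0.
Divide numerator and denominator by y: sin(2y)/y → 2 and sin(7y)/y → 7, so the limit is -1·2/7 = -2/7.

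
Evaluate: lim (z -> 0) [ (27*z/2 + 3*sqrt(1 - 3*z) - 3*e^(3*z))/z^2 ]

-135/8

Substitution gives 0/0; apply L'Hôpital's rule 2 times.
After differentiating numerator and denominator 2 times the quotient is (-27*e^(3*z) - 27/(4*(1 - 3*z)^(3/2)))/(2); at z = 0 this is -135/8.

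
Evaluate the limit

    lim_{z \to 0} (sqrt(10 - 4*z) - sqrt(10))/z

A 0/0 form; rationalise with √(10 - 4z) + √10. This collapses the numerator to -4z, leaving -4/(√(10 - 4z) + √10) → -4/(2√10) = -√(10)/5.

-√(10)/5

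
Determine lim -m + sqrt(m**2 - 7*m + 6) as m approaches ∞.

This has the form ∞ − ∞. Multiply and divide by the conjugate √(m^2 - 7*m + 6) + m.
That gives (-7m + 6) / (√(m^2 - 7*m + 6) + m).
Divide numerator and denominator by m: the limit is -7/(2·1) = -7/2.

-7/2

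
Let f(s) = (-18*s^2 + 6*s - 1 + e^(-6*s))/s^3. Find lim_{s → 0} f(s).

Direct substitution gives 0/0.
Apply L'Hôpital: lim (-36*s + 6 - 6*e^(-6*s))/(3*s^2), still 0/0.
Apply L'Hôpital: lim (-36 + 36*e^(-6*s))/(6*s), still 0/0.
After 3 applications of L'Hôpital's rule the quotient is (-216*e^(-6*s))/(6); substituting s = 0 gives -36.

-36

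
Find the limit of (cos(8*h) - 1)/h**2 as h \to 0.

Direct substitution gives 0/0.
Apply L'Hôpital: lim (-8*sin(8*h))/(2*h), still 0/0.
After 2 applications of L'Hôpital's rule the quotient is (-64*cos(8*h))/(2); substituting h = 0 gives -32.

-32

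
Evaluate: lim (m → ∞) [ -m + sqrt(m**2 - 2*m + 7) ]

-1

An ∞ − ∞ form. Rationalising with the conjugate, the difference becomes (-2m + 7) / (√(m^2 - 2*m + 7) + m).
For large m the denominator behaves like 2·m, so the quotient tends to -2/2 = -1.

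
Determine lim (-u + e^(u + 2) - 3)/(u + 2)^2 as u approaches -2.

1/2

Direct substitution gives 0/0.
Apply L'Hôpital: lim (e^(u + 2) - 1)/(2*u + 4), still 0/0.
After 2 applications of L'Hôpital's rule the quotient is (e^(u + 2))/(2); substituting u = -2 gives 1/2.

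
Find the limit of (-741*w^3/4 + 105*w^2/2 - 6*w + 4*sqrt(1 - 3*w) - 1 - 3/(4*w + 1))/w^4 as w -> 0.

-24981/32

Substitution gives 0/0; apply L'Hôpital's rule 4 times.
After differentiating numerator and denominator 4 times the quotient is (-18432/(4*w + 1)^5 - 1215/(4*(1 - 3*w)^(7/2)))/(24); at w = 0 this is -24981/32.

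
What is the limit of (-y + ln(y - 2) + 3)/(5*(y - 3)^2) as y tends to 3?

-1/10

Direct substitution gives 0/0.
Apply L'Hôpital: lim (-1 + 1/(y - 2))/(10*y - 30), still 0/0.
After 2 applications of L'Hôpital's rule the quotient is (-1/(y - 2)^2)/(10); substituting y = 3 gives -1/10.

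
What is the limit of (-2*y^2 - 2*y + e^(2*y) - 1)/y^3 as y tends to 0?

4/3

Direct substitution gives 0/0.
Apply L'Hôpital: lim (-4*y + 2*e^(2*y) - 2)/(3*y^2), still 0/0.
Apply L'Hôpital: lim (4*e^(2*y) - 4)/(6*y), still 0/0.
After 3 applications of L'Hôpital's rule the quotient is (8*e^(2*y))/(6); substituting y = 0 gives 4/3.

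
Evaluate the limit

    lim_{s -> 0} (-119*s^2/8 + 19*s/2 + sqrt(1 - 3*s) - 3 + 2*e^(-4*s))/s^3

-1105/48

Substitution gives 0/0 (the numerator vanishes to order 3).
Expand each term to order s^3: the coefficient of s^3 in √(1 - 3s) is -27/16 and in 2·e^(-4s) is -64/3.
Lower-order terms cancel with the polynomial part, so the numerator is (-1105/48)·s^3 + o(s^3), and the limit is (-1105/48)/(1) = -1105/48.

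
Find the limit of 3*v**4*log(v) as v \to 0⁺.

This is a 0·(−∞) form. Rewrite as 3·ln(v) / v^(−4) and apply L'Hôpital:
the derivative quotient is 3·(1/v) / (−4·v^(−5)) = (-3/4)·v^4 → 0.

0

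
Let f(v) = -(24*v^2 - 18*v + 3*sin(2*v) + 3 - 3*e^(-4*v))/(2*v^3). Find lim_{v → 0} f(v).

-14

Substitution gives 0/0 (the numerator vanishes to order 3).
Expand each term to order v^3: the coefficient of v^3 in -3·e^(-4v) is 32 and in 3·sin(2v) is -4.
Lower-order terms cancel with the polynomial part, so the numerator is (28)·v^3 + o(v^3), and the limit is (28)/(-2) = -14.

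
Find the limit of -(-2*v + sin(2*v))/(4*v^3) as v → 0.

Direct substitution gives 0/0.
Apply L'Hôpital: lim (2*cos(2*v) - 2)/(-12*v^2), still 0/0.
Apply L'Hôpital: lim (-4*sin(2*v))/(-24*v), still 0/0.
After 3 applications of L'Hôpital's rule the quotient is (-8*cos(2*v))/(-24); substituting v = 0 gives 1/3.

1/3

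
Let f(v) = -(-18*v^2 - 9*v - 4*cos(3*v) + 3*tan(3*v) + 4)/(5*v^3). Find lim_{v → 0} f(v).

-27/5

Substitution gives 0/0; apply L'Hôpital's rule 3 times.
After differentiating numerator and denominator 3 times the quotient is (-108*sin(3*v) + 486*tan(3*v)^4 + 648*tan(3*v)^2 + 162)/(-30); at v = 0 this is -27/5.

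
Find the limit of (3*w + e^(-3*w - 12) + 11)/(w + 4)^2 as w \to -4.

Direct substitution gives 0/0.
Apply L'Hôpital: lim (3 - 3*e^(-3*w - 12))/(2*w + 8), still 0/0.
After 2 applications of L'Hôpital's rule the quotient is (9*e^(-3*w - 12))/(2); substituting w = -4 gives 9/2.

9/2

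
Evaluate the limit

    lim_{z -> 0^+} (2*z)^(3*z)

Base → 0⁺ and exponent → 0⁺: a 0^0 form.
Take logs: 3z·ln(2z). This is 0·(−∞); rewriting as ln(2z)/(1/(3z)) and applying L'Hôpital gives 0.
Hence the limit is e^0 = 1.

1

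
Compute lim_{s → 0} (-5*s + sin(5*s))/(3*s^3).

-125/18

Direct substitution gives 0/0.
Apply L'Hôpital: lim (5*cos(5*s) - 5)/(9*s^2), still 0/0.
Apply L'Hôpital: lim (-25*sin(5*s))/(18*s), still 0/0.
After 3 applications of L'Hôpital's rule the quotient is (-125*cos(5*s))/(18); substituting s = 0 gives -125/18.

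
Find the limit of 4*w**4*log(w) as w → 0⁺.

This is a 0·(−∞) form. Rewrite as 4·ln(w) / w^(−4) and apply L'Hôpital:
the derivative quotient is 4·(1/w) / (−4·w^(−5)) = (-4/4)·w^4 → 0.

0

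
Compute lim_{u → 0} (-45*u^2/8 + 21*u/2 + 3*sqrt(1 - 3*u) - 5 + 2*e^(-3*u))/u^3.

-225/16

Substitution gives 0/0 (the numerator vanishes to order 3).
Expand each term to order u^3: the coefficient of u^3 in 3·√(1 - 3u) is -81/16 and in 2·e^(-3u) is -9.
Lower-order terms cancel with the polynomial part, so the numerator is (-225/16)·u^3 + o(u^3), and the limit is (-225/16)/(1) = -225/16.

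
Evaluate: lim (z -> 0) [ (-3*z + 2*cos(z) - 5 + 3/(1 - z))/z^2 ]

Substitution gives 0/0; apply L'Hôpital's rule 2 times.
After differentiating numerator and denominator 2 times the quotient is (-2*cos(z) - 6/(z - 1)^3)/(2); at z = 0 this is 2.

2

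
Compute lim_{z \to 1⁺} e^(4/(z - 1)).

As z → 1⁺, 4/(z - 1) → +∞, so e^(4/(z - 1)) → ∞.

∞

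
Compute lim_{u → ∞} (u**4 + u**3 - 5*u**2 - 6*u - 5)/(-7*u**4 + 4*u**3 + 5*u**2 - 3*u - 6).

-1/7

Numerator and denominator both have degree 4.
Dividing every term by u^4, all lower-order terms vanish and the limit is the ratio of leading coefficients, 1/(-7) = -1/7.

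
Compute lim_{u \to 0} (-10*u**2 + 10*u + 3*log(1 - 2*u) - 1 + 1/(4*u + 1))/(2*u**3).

Substitution gives 0/0 (the numerator vanishes to order 3).
Expand each term to order u^3: the coefficient of u^3 in 1/(1 + 4u) is -64 and in 3·ln(1 - 2u) is -8.
Lower-order terms cancel with the polynomial part, so the numerator is (-72)·u^3 + o(u^3), and the limit is (-72)/(2) = -36.

-36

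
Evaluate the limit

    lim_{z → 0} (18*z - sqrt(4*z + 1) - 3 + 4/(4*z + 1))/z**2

66

Substitution gives 0/0 (the numerator vanishes to order 2).
Expand each term to order z^2: the coefficient of z^2 in 4·1/(1 + 4z) is 64 and in −√(1 + 4z) is 2.
Lower-order terms cancel with the polynomial part, so the numerator is (66)·z^2 + o(z^2), and the limit is (66)/(1) = 66.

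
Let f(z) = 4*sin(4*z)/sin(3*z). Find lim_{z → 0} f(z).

16/3

Substitution gives 0/0.
Divide numerator and denominator by z: sin(4z)/z → 4 and sin(3z)/z → 3, so the limit is 4·4/3 = 16/3.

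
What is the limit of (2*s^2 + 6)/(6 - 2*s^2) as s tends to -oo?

-1

Numerator and denominator both have degree 2.
Dividing every term by s^2, all lower-order terms vanish and the limit is the ratio of leading coefficients, 2/(-2) = -1.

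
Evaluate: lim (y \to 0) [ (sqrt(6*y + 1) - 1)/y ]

3

A 0/0 form; rationalise with √(1 + 6y) + √1. This collapses the numerator to 6y, leaving 6/(√(1 + 6y) + √1) → 6/(2√1) = 3.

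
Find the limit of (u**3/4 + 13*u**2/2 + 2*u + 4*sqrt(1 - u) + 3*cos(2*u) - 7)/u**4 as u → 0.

59/32

Substitution gives 0/0 (the numerator vanishes to order 4).
Expand each term to order u^4: the coefficient of u^4 in 3·cos(2u) is 2 and in 4·√(1 - u) is -5/32.
Lower-order terms cancel with the polynomial part, so the numerator is (59/32)·u^4 + o(u^4), and the limit is (59/32)/(1) = 59/32.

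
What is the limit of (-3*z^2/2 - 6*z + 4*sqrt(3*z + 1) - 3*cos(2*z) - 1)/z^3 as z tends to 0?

Substitution gives 0/0; apply L'Hôpital's rule 3 times.
After differentiating numerator and denominator 3 times the quotient is (-24*sin(2*z) + 81/(2*(3*z + 1)^(5/2)))/(6); at z = 0 this is 27/4.

27/4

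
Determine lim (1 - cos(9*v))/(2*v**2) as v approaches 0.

Substitution gives 0/0.
Use (1 − cos u)/u² → 1/2 with u = 9v: the limit is 9²/(2·2) = 81/4.

81/4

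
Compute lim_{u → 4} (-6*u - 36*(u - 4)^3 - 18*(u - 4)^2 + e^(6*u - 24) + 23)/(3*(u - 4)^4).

18

Direct substitution gives 0/0.
Apply L'Hôpital: lim (-36*u - 108*(u - 4)^2 + 6*e^(6*u - 24) + 138)/(12*(u - 4)^3), still 0/0.
Apply L'Hôpital: lim (-216*u + 36*e^(6*u - 24) + 828)/(36*(u - 4)^2), still 0/0.
Apply L'Hôpital: lim (216*e^(6*u - 24) - 216)/(72*u - 288), still 0/0.
After 4 applications of L'Hôpital's rule the quotient is (1296*e^(6*u - 24))/(72); substituting u = 4 gives 18.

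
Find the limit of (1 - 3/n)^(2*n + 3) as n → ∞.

e^(-6)

Write it as [(1 - 3/n)^n]^(2) · (1 - 3/n)^(3). The bracketed term tends to e^(-3) and the second factor to 1, so the limit is e^(-6).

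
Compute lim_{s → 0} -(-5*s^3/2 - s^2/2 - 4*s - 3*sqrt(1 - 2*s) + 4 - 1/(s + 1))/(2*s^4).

-7/16

Substitution gives 0/0; apply L'Hôpital's rule 4 times.
After differentiating numerator and denominator 4 times the quotient is (-24/(s + 1)^5 + 45/(1 - 2*s)^(7/2))/(-48); at s = 0 this is -7/16.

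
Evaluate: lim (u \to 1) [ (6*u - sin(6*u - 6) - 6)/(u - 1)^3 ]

Direct substitution gives 0/0.
Apply L'Hôpital: lim (6 - 6*cos(6*u - 6))/(3*(u - 1)^2), still 0/0.
Apply L'Hôpital: lim (36*sin(6*u - 6))/(6*u - 6), still 0/0.
After 3 applications of L'Hôpital's rule the quotient is (216*cos(6*u - 6))/(6); substituting u = 1 gives 36.

36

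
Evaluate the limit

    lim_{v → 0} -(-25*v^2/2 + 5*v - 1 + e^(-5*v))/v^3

Direct substitution gives 0/0.
Apply L'Hôpital: lim (-25*v + 5 - 5*e^(-5*v))/(-3*v^2), still 0/0.
Apply L'Hôpital: lim (-25 + 25*e^(-5*v))/(-6*v), still 0/0.
After 3 applications of L'Hôpital's rule the quotient is (-125*e^(-5*v))/(-6); substituting v = 0 gives 125/6.

125/6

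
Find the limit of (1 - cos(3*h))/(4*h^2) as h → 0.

9/8

Substitution gives 0/0.
Use (1 − cos u)/u² → 1/2 with u = 3h: the limit is 3²/(2·4) = 9/8.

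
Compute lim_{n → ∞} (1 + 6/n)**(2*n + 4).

Let L be the limit and take ln: ln L = lim (2n + 4)·ln(1 + 6/n) = lim (2n + 4)·(6/n + O(1/n²)) = 12.
Hence L = e^(12).

e^(12)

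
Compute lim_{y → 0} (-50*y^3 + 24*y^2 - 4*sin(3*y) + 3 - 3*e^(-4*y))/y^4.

Substitution gives 0/0 (the numerator vanishes to order 4).
Expand each term to order y^4: the coefficient of y^4 in -3·e^(-4y) is -32 and in -4·sin(3y) is 0.
Lower-order terms cancel with the polynomial part, so the numerator is (-32)·y^4 + o(y^4), and the limit is (-32)/(1) = -32.

-32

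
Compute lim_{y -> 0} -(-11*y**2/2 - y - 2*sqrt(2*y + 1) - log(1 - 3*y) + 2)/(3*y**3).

Substitution gives 0/0; apply L'Hôpital's rule 3 times.
After differentiating numerator and denominator 3 times the quotient is (-54/(3*y - 1)^3 - 6/(2*y + 1)^(5/2))/(-18); at y = 0 this is -8/3.

-8/3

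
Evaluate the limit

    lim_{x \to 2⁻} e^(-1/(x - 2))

∞

As x → 2⁻, -1/(x - 2) → +∞, so e^(-1/(x - 2)) → ∞.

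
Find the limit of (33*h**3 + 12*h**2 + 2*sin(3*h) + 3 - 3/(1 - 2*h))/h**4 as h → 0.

Substitution gives 0/0 (the numerator vanishes to order 4).
Expand each term to order h^4: the coefficient of h^4 in 2·sin(3h) is 0 and in -3·1/(1 - 2h) is -48.
Lower-order terms cancel with the polynomial part, so the numerator is (-48)·h^4 + o(h^4), and the limit is (-48)/(1) = -48.

-48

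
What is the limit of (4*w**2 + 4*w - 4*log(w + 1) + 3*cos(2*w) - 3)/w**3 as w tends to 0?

Substitution gives 0/0 (the numerator vanishes to order 3).
Expand each term to order w^3: the coefficient of w^3 in 3·cos(2w) is 0 and in -4·ln(1 + w) is -4/3.
Lower-order terms cancel with the polynomial part, so the numerator is (-4/3)·w^3 + o(w^3), and the limit is (-4/3)/(1) = -4/3.

-4/3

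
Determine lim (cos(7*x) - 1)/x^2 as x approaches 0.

-49/2

Direct substitution gives 0/0.
Apply L'Hôpital: lim (-7*sin(7*x))/(2*x), still 0/0.
After 2 applications of L'Hôpital's rule the quotient is (-49*cos(7*x))/(2); substituting x = 0 gives -49/2.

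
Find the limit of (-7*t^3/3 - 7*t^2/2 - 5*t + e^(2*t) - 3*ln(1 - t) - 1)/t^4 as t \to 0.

17/12

Substitution gives 0/0 (the numerator vanishes to order 4).
Expand each term to order t^4: the coefficient of t^4 in e^(2t) is 2/3 and in -3·ln(1 - t) is 3/4.
Lower-order terms cancel with the polynomial part, so the numerator is (17/12)·t^4 + o(t^4), and the limit is (17/12)/(1) = 17/12.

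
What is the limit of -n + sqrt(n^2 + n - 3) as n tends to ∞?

This has the form ∞ − ∞. Multiply and divide by the conjugate √(n^2 + n - 3) + n.
That gives (n - 3) / (√(n^2 + n - 3) + n).
Divide numerator and denominator by n: the limit is 1/(2·1) = 1/2.

1/2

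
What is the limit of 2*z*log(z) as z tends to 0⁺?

0

This is a 0·(−∞) form. Rewrite as 2·ln(z) / z^(−1) and apply L'Hôpital:
the derivative quotient is 2·(1/z) / (−1·z^(−2)) = (-2/1)·z^1 → 0.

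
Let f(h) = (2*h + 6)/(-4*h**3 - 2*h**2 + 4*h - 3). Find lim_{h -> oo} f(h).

The denominator has degree 3 and the numerator degree 1. Dividing numerator and denominator by h^3 sends every term to 0 except the leading denominator term, so the limit is 0.

0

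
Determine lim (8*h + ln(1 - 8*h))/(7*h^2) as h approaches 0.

Direct substitution gives 0/0.
Apply L'Hôpital: lim (8 - 8/(1 - 8*h))/(14*h), still 0/0.
After 2 applications of L'Hôpital's rule the quotient is (-64/(1 - 8*h)^2)/(14); substituting h = 0 gives -32/7.

-32/7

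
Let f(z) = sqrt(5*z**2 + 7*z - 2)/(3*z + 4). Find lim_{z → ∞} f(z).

For large |z|, √(5*z^2 + 7*z - 2) ≈ √5·|z| and the denominator ≈ 3z.
Since z → +∞, |z| = z, giving √5/(3) = √(5)/3.

√(5)/3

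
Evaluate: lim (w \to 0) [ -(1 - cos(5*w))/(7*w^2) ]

Substitution gives 0/0.
Use (1 − cos u)/u² → 1/2 with u = 5w: the limit is 5²/(2·(-7)) = -25/14.

-25/14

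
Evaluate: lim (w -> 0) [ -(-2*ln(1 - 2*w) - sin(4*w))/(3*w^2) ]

Substitution gives 0/0; apply L'Hôpital's rule 2 times.
After differentiating numerator and denominator 2 times the quotient is (16*sin(4*w) + 8/(2*w - 1)^2)/(-6); at w = 0 this is -4/3.

-4/3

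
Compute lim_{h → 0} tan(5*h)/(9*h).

Substitution gives 0/0.
Since tan(u)/u → 1 as u → 0, tan(5h)/(5h) → 1 and the limit is 5/9.

5/9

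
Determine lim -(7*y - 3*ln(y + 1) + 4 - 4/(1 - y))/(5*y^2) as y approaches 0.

Substitution gives 0/0; apply L'Hôpital's rule 2 times.
After differentiating numerator and denominator 2 times the quotient is (3/(y + 1)^2 + 8/(y - 1)^3)/(-10); at y = 0 this is 1/2.

1/2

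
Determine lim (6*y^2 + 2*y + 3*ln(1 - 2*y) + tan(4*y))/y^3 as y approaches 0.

40/3

Substitution gives 0/0; apply L'Hôpital's rule 3 times.
After differentiating numerator and denominator 3 times the quotient is (384*tan(4*y)^2/cos(4*y)^2 + 128/cos(4*y)^2 + 48/(2*y - 1)^3)/(6); at y = 0 this is 40/3.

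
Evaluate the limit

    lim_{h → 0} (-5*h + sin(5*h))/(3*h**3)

-125/18

Direct substitution gives 0/0.
Apply L'Hôpital: lim (5*cos(5*h) - 5)/(9*h^2), still 0/0.
Apply L'Hôpital: lim (-25*sin(5*h))/(18*h), still 0/0.
After 3 applications of L'Hôpital's rule the quotient is (-125*cos(5*h))/(18); substituting h = 0 gives -125/18.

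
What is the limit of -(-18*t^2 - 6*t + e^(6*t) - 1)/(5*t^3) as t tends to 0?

-36/5

Direct substitution gives 0/0.
Apply L'Hôpital: lim (-36*t + 6*e^(6*t) - 6)/(-15*t^2), still 0/0.
Apply L'Hôpital: lim (36*e^(6*t) - 36)/(-30*t), still 0/0.
After 3 applications of L'Hôpital's rule the quotient is (216*e^(6*t))/(-30); substituting t = 0 gives -36/5.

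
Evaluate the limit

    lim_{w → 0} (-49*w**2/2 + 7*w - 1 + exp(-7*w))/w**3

-343/6

Direct substitution gives 0/0.
Apply L'Hôpital: lim (-49*w + 7 - 7*e^(-7*w))/(3*w^2), still 0/0.
Apply L'Hôpital: lim (-49 + 49*e^(-7*w))/(6*w), still 0/0.
After 3 applications of L'Hôpital's rule the quotient is (-343*e^(-7*w))/(6); substituting w = 0 gives -343/6.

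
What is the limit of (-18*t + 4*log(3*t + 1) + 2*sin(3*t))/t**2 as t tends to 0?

-18

Substitution gives 0/0 (the numerator vanishes to order 2).
Expand each term to order t^2: the coefficient of t^2 in 4·ln(1 + 3t) is -18 and in 2·sin(3t) is 0.
Lower-order terms cancel with the polynomial part, so the numerator is (-18)·t^2 + o(t^2), and the limit is (-18)/(1) = -18.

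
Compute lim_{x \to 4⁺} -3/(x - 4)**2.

As x → 4⁺, (x - 4) → 0⁺, so (x - 4)^2 → 0⁺ and -3/(x - 4)^2 → -∞.

-∞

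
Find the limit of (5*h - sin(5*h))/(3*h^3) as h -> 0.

Direct substitution gives 0/0.
Apply L'Hôpital: lim (5 - 5*cos(5*h))/(9*h^2), still 0/0.
Apply L'Hôpital: lim (25*sin(5*h))/(18*h), still 0/0.
After 3 applications of L'Hôpital's rule the quotient is (125*cos(5*h))/(18); substituting h = 0 gives 125/18.

125/18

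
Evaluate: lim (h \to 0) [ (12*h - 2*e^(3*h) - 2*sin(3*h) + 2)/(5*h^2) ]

-9/5

Substitution gives 0/0 (the numerator vanishes to order 2).
Expand each term to order h^2: the coefficient of h^2 in -2·e^(3h) is -9 and in -2·sin(3h) is 0.
Lower-order terms cancel with the polynomial part, so the numerator is (-9)·h^2 + o(h^2), and the limit is (-9)/(5) = -9/5.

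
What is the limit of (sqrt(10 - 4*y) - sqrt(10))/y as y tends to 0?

A 0/0 form; rationalise with √(10 - 4y) + √10. This collapses the numerator to -4y, leaving -4/(√(10 - 4y) + √10) → -4/(2√10) = -√(10)/5.

-√(10)/5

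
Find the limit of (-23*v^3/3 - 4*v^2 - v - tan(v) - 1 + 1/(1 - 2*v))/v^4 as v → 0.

16

Substitution gives 0/0; apply L'Hôpital's rule 4 times.
After differentiating numerator and denominator 4 times the quotient is (8*tan(v)/cos(v)^2 - 24*tan(v)/cos(v)^4 - 384/(2*v - 1)^5)/(24); at v = 0 this is 16.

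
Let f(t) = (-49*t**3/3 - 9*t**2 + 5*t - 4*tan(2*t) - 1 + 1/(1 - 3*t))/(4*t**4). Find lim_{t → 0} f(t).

81/4

Substitution gives 0/0 (the numerator vanishes to order 4).
Expand each term to order t^4: the coefficient of t^4 in -4·tan(2t) is 0 and in 1/(1 - 3t) is 81.
Lower-order terms cancel with the polynomial part, so the numerator is (81)·t^4 + o(t^4), and the limit is (81)/(4) = 81/4.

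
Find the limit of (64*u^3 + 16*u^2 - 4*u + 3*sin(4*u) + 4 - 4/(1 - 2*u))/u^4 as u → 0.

-64

Substitution gives 0/0; apply L'Hôpital's rule 4 times.
After differentiating numerator and denominator 4 times the quotient is (768*sin(4*u) + 1536/(2*u - 1)^5)/(24); at u = 0 this is -64.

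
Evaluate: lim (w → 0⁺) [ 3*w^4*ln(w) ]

This is a 0·(−∞) form. Rewrite as 3·ln(w) / w^(−4) and apply L'Hôpital:
the derivative quotient is 3·(1/w) / (−4·w^(−5)) = (-3/4)·w^4 → 0.

0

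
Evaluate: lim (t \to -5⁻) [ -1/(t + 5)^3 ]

∞

As t → -5⁻, (t + 5) → 0⁻, so (t + 5)^3 → 0⁻ and -1/(t + 5)^3 → ∞.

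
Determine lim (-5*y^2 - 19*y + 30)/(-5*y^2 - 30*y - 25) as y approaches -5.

31/20

Since y = -5 makes numerator and denominator zero, (y + 5) divides both.
Cancelling it gives (6 - 5*y)/(-5*y - 5); now plug in y = -5 to get 31/20.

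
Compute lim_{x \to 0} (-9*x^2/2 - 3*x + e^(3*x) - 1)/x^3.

9/2

Direct substitution gives 0/0.
Apply L'Hôpital: lim (-9*x + 3*e^(3*x) - 3)/(3*x^2), still 0/0.
Apply L'Hôpital: lim (9*e^(3*x) - 9)/(6*x), still 0/0.
After 3 applications of L'Hôpital's rule the quotient is (27*e^(3*x))/(6); substituting x = 0 gives 9/2.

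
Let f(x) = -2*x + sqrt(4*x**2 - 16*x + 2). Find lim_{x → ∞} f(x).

An ∞ − ∞ form. Rationalising with the conjugate, the difference becomes (-16x + 2) / (√(4*x^2 - 16*x + 2) + 2x).
For large x the denominator behaves like 2·2x, so the quotient tends to -16/4 = -4.

-4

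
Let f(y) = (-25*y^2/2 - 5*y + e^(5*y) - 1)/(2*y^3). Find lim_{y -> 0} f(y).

Direct substitution gives 0/0.
Apply L'Hôpital: lim (-25*y + 5*e^(5*y) - 5)/(6*y^2), still 0/0.
Apply L'Hôpital: lim (25*e^(5*y) - 25)/(12*y), still 0/0.
After 3 applications of L'Hôpital's rule the quotient is (125*e^(5*y))/(12); substituting y = 0 gives 125/12.

125/12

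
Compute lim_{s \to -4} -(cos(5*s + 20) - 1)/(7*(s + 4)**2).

25/14

Direct substitution gives 0/0.
Apply L'Hôpital: lim (-5*sin(5*s + 20))/(-14*s - 56), still 0/0.
After 2 applications of L'Hôpital's rule the quotient is (-25*cos(5*s + 20))/(-14); substituting s = -4 gives 25/14.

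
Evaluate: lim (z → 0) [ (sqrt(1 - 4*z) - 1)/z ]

-2

Substitution gives 0/0. Multiply numerator and denominator by the conjugate √(1 - 4z) + √1.
The numerator becomes (1 - 4z) − 1 = -4z, so the expression simplifies to -4/(√(1 - 4z) + √1).
Letting z → 0 gives -4/(2√1) = -2.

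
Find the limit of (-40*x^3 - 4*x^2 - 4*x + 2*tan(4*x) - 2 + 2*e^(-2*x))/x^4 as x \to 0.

Substitution gives 0/0; apply L'Hôpital's rule 4 times.
After differentiating numerator and denominator 4 times the quotient is (32*(128*(3*tan(4*x)^2 + 2)*e^(2*x)*tan(4*x)/cos(4*x)^2 + 1)*e^(-2*x))/(24); at x = 0 this is 4/3.

4/3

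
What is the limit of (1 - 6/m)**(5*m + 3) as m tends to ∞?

The base → 1 and the exponent → ∞: a 1^∞ form.
Take logarithms: (5m + 3)·ln(1 - 6/m). Since ln(1+u) ~ u for small u, this behaves like (5m)·(-6/m) → -30.
So the limit is e^(-30).

e^(-30)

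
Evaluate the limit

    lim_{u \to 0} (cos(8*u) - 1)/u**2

Direct substitution gives 0/0.
Apply L'Hôpital: lim (-8*sin(8*u))/(2*u), still 0/0.
After 2 applications of L'Hôpital's rule the quotient is (-64*cos(8*u))/(2); substituting u = 0 gives -32.

-32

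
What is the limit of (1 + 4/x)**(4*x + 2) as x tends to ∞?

e^(16)

Write it as [(1 + 4/x)^x]^(4) · (1 + 4/x)^(2). The bracketed term tends to e^(4) and the second factor to 1, so the limit is e^(16).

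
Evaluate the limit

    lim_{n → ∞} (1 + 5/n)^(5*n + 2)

e^(25)

Write it as [(1 + 5/n)^n]^(5) · (1 + 5/n)^(2). The bracketed term tends to e^(5) and the second factor to 1, so the limit is e^(25).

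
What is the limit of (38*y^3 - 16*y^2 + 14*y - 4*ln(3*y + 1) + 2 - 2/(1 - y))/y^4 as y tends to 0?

79

Substitution gives 0/0 (the numerator vanishes to order 4).
Expand each term to order y^4: the coefficient of y^4 in -2·1/(1 - y) is -2 and in -4·ln(1 + 3y) is 81.
Lower-order terms cancel with the polynomial part, so the numerator is (79)·y^4 + o(y^4), and the limit is (79)/(1) = 79.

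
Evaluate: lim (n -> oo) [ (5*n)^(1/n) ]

1

Base → ∞ and exponent → 0: an ∞^0 form.
Take logs: (1/n)·ln(5·n^1) = (ln 5 + 1·ln n)/n → 0.
So the limit is e^0 = 1.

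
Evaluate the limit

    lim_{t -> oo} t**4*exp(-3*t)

Write as t^4/e^{3t}, an ∞/∞ form.
Exponential growth dominates any polynomial, so repeated L'Hôpital (or the standard result) gives 0.

0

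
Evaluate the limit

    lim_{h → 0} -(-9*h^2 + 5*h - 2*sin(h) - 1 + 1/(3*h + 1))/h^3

80/3

Substitution gives 0/0 (the numerator vanishes to order 3).
Expand each term to order h^3: the coefficient of h^3 in -2·sin(h) is 1/3 and in 1/(1 + 3h) is -27.
Lower-order terms cancel with the polynomial part, so the numerator is (-80/3)·h^3 + o(h^3), and the limit is (-80/3)/(-1) = 80/3.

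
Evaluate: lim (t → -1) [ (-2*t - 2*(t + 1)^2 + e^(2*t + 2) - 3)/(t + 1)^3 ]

Direct substitution gives 0/0.
Apply L'Hôpital: lim (-4*t + 2*e^(2*t + 2) - 6)/(3*(t + 1)^2), still 0/0.
Apply L'Hôpital: lim (4*e^(2*t + 2) - 4)/(6*t + 6), still 0/0.
After 3 applications of L'Hôpital's rule the quotient is (8*e^(2*t + 2))/(6); substituting t = -1 gives 4/3.

4/3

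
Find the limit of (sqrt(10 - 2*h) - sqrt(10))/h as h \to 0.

A 0/0 form; rationalise with √(10 - 2h) + √10. This collapses the numerator to -2h, leaving -2/(√(10 - 2h) + √10) → -2/(2√10) = -√(10)/10.

-√(10)/10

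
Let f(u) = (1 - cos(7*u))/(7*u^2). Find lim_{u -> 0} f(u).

Substitution gives 0/0.
Use (1 − cos θ)/θ² → 1/2 with θ = 7u: the limit is 7²/(2·7) = 7/2.

7/2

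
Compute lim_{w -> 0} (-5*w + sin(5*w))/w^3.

Direct substitution gives 0/0.
Apply L'Hôpital: lim (5*cos(5*w) - 5)/(3*w^2), still 0/0.
Apply L'Hôpital: lim (-25*sin(5*w))/(6*w), still 0/0.
After 3 applications of L'Hôpital's rule the quotient is (-125*cos(5*w))/(6); substituting w = 0 gives -125/6.

-125/6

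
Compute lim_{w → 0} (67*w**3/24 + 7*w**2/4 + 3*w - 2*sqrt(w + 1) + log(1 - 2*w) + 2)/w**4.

-251/64

Substitution gives 0/0; apply L'Hôpital's rule 4 times.
After differentiating numerator and denominator 4 times the quotient is (-96/(2*w - 1)^4 + 15/(8*(w + 1)^(7/2)))/(24); at w = 0 this is -251/64.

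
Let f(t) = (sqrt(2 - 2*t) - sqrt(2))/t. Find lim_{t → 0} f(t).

-√(2)/2

Substitution gives 0/0. Multiply numerator and denominator by the conjugate √(2 - 2t) + √2.
The numerator becomes (2 - 2t) − 2 = -2t, so the expression simplifies to -2/(√(2 - 2t) + √2).
Letting t → 0 gives -2/(2√2) = -√(2)/2.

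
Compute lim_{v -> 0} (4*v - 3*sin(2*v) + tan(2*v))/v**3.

20/3

Substitution gives 0/0 (the numerator vanishes to order 3).
Expand each term to order v^3: the coefficient of v^3 in tan(2v) is 8/3 and in -3·sin(2v) is 4.
Lower-order terms cancel with the polynomial part, so the numerator is (20/3)·v^3 + o(v^3), and the limit is (20/3)/(1) = 20/3.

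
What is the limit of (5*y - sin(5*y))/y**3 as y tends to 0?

Direct substitution gives 0/0.
Apply L'Hôpital: lim (5 - 5*cos(5*y))/(3*y^2), still 0/0.
Apply L'Hôpital: lim (25*sin(5*y))/(6*y), still 0/0.
After 3 applications of L'Hôpital's rule the quotient is (125*cos(5*y))/(6); substituting y = 0 gives 125/6.

125/6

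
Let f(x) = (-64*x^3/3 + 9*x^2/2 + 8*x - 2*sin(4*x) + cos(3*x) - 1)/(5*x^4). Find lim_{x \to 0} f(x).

Substitution gives 0/0 (the numerator vanishes to order 4).
Expand each term to order x^4: the coefficient of x^4 in cos(3x) is 27/8 and in -2·sin(4x) is 0.
Lower-order terms cancel with the polynomial part, so the numerator is (27/8)·x^4 + o(x^4), and the limit is (27/8)/(5) = 27/40.

27/40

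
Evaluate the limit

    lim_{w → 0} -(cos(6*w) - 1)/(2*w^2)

Direct substitution gives 0/0.
Apply L'Hôpital: lim (-6*sin(6*w))/(-4*w), still 0/0.
After 2 applications of L'Hôpital's rule the quotient is (-36*cos(6*w))/(-4); substituting w = 0 gives 9.

9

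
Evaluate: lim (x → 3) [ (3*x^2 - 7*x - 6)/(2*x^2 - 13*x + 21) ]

-11

Direct substitution gives 0/0, so factor. Both numerator and denominator have (x - 3) as a factor.
After cancelling, the expression reduces to (3*x + 2)/(2*x - 7).
Substituting x = 3 gives -11.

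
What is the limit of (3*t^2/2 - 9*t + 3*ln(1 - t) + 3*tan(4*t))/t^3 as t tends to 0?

Substitution gives 0/0 (the numerator vanishes to order 3).
Expand each term to order t^3: the coefficient of t^3 in 3·ln(1 - t) is -1 and in 3·tan(4t) is 64.
Lower-order terms cancel with the polynomial part, so the numerator is (63)·t^3 + o(t^3), and the limit is (63)/(1) = 63.

63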